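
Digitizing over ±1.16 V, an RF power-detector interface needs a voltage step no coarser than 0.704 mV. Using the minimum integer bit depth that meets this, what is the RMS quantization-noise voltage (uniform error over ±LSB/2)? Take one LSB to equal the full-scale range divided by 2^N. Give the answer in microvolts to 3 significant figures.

164 µV

Span: 1.16 V − (-1.16 V) = 2.32 V.
Levels needed ≥ 2.32/0.704 mV = 3295. 2^12 = 4096 suffices, so N_min = 12.
One LSB is 2.32 V / 4096 = 0.56641 mV.
RMS noise = LSB/√12 = 164 µV.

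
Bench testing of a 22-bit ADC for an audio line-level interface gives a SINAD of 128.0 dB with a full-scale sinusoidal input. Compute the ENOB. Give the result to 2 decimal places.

(128.0 − 1.76) / 6.02 = 126.24/6.02 = 20.9701 effective bits.

20.97 bits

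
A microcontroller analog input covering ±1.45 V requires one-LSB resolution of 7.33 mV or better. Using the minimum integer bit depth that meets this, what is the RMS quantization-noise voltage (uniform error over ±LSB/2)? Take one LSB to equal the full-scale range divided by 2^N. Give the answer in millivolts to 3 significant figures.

Span: 1.45 V − (-1.45 V) = 2.9 V.
Levels needed ≥ 2.9/7.33 mV = 395.6. 2^9 = 512 suffices, so N_min = 9.
LSB = 2.9 V ÷ 2^9 = 2.9/512 V = 5.6641 mV.
RMS noise = LSB/√12 = 1.64 mV.

1.64 mV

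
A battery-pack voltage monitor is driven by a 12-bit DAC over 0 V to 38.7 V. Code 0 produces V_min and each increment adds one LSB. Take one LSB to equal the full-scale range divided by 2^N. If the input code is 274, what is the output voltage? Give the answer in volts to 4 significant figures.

2.589 V

V_FS = 38.7 V. LSB = 38.7 V / 2^12.
V_out = V_min + code × LSB = 0 V + 274 × 38.7 V / 4096
      = 0 + 2.58882 = 2.58882 V.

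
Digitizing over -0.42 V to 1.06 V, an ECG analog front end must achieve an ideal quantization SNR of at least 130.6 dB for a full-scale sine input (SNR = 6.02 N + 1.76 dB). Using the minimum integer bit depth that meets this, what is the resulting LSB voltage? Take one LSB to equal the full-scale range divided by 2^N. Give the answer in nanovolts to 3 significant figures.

353 nV

The full-scale span is 1.06 − (-0.42) = 1.48 V.
Required N = ⌈(130.6 − 1.76)/6.02⌉ = ⌈21.402⌉ = 22.
Step size = 1.48/4194304 V = 353 nV.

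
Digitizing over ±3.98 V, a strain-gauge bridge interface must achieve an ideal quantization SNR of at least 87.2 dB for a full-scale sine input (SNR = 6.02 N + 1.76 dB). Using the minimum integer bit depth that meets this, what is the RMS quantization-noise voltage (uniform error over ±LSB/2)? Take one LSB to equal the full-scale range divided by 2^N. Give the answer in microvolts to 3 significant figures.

70.1 µV

The full-scale span is 3.98 − (-3.98) = 7.96 V.
N ≥ (87.2 − 1.76)/6.02 = 14.193 → N_min = 15.
Step size = 7.96/32768 V = 242.92 µV.
V_rms = LSB/√12 = 70.1 µV.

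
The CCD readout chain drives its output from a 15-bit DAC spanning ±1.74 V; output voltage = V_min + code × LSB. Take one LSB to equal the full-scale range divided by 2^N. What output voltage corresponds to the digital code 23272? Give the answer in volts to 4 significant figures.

0.7315 V

Full-scale range = 1.74 V − (-1.74 V) = 3.48 V. LSB = 3.48 V / 2^15.
V_out = -1.74 + 23272 × (3.48/32768) V
      = -1.74 + 2.47151 = 0.731514 V.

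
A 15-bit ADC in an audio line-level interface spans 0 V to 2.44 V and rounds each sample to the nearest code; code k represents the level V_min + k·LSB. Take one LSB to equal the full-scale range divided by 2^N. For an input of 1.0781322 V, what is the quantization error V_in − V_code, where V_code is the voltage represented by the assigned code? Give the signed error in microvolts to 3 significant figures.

−16.0 µV

V_FS = 2.44 V. LSB = 2.44 V / 2^15 ≈ 74.46 µV.
(1.0781322 − (0)) / LSB = 1.0781322 × 32768/2.44 = 14478.7852. Nearest integer: k = 14479.
V_code = 0 + (14479/32768) × 2.44 = 1.0781481934 V.
e = 1.0781322 − (1.0781481934) = −16.0 µV.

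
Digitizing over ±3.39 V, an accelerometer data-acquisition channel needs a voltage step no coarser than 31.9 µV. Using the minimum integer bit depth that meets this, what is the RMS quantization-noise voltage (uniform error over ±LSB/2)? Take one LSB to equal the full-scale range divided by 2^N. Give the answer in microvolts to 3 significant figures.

7.47 µV

Span: 3.39 V − (-3.39 V) = 6.78 V.
Required number of levels: 6.78/31.9 µV = 212540; smallest N with 2^N ≥ that is 18.
LSB = 6.78 V / 2^18 = 25.864 µV.
σ_q = LSB/√12 = 25.864 µV/3.4641 = 7.47 µV.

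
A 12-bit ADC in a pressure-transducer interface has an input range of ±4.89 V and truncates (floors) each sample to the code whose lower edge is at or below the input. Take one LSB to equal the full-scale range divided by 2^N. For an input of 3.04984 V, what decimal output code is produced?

Full-scale range = 4.89 V − (-4.89 V) = 9.78 V. LSB = 9.78 V / 2^12 ≈ 2.388 mV.
code = ⌊(V_in − V_min)/LSB⌋ = ⌊(V_in − V_min) × 2^12 / range⌋
     = ⌊(3.04984 − (-4.89)) × 4096 / 9.78⌋ = ⌊7.93984 × 4096/9.78⌋
     = ⌊3325.315⌋ = 3325.

3325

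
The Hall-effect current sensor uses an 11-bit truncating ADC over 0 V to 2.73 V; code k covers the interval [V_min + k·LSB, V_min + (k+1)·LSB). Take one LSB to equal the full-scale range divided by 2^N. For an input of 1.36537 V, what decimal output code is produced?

Range is 2.73 V. LSB = 2.73 V / 2^11 ≈ 1.333 mV.
V_in − V_min = 1.36537 − (0) = 1.36537 V.
Divide by LSB: 1.36537 × 2048/2.73 = 1024.2776.
Truncating gives code 1024.

1024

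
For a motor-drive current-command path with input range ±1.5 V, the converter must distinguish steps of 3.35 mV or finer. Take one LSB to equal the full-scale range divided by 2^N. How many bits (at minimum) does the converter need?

Span: 1.5 V − (-1.5 V) = 3 V.
Need 2^N ≥ 3 V / 3.35 mV = 895.5 → N_min = 10.

10 bits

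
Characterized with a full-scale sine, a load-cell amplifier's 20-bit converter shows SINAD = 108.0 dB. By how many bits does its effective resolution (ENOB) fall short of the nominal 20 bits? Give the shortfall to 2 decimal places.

N_eff = (108.0 − 1.76)/6.02 = 17.6478 bits.
20 − 17.6478 = 2.35 bits below nominal.

2.35 bits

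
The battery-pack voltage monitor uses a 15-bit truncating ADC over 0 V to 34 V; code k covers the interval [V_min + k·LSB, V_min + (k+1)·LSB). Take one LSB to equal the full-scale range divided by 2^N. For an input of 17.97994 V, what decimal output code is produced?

Full-scale range = 34 V. LSB = 34 V / 2^15 ≈ 1.038 mV.
code = ⌊(V_in − V_min)/LSB⌋ = ⌊(V_in − V_min) × 2^15 / range⌋
     = ⌊(17.97994 − (0)) × 32768 / 34⌋ = ⌊17.97994 × 32768/34⌋
     = ⌊17328.432⌋ = 17328.

17328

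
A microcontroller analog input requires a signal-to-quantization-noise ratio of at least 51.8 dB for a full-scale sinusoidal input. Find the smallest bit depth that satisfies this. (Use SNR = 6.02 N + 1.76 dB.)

Solving 6.02 N ≥ 51.8 − 1.76: N ≥ 8.312. Round up → N = 9.

9 bits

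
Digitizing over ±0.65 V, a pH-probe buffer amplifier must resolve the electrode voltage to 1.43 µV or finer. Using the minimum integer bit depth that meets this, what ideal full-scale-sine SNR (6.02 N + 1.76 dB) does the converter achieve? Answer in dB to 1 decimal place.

The full-scale span is 0.65 − (-0.65) = 1.3 V.
Levels needed ≥ 1.3/1.43 µV = 909100. 2^20 = 1048576 suffices, so N_min = 20.
6.02(20) + 1.76 = 122.16 dB.

122.2 dB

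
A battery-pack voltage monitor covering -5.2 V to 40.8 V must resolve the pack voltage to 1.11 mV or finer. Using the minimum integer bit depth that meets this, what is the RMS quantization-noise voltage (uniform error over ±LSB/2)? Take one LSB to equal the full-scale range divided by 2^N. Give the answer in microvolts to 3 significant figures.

Span: 40.8 V − (-5.2 V) = 46 V.
Levels needed ≥ 46/1.11 mV = 41440. 2^16 = 65536 suffices, so N_min = 16.
Step size = 46/65536 V = 0.70190 mV.
σ_q = LSB/√12 = 0.70190 mV/3.4641 = 203 µV.

203 µV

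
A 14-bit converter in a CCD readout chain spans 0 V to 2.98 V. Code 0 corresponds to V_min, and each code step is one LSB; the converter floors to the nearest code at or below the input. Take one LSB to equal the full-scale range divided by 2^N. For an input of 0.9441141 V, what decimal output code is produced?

Span = 2.98 V. LSB = 2.98 V / 2^14 ≈ 181.9 µV.
code = ⌊(V_in − V_min)/LSB⌋ = ⌊(V_in − V_min) × 2^14 / range⌋
     = ⌊(0.9441141 − (0)) × 16384 / 2.98⌋ = ⌊0.9441141 × 16384/2.98⌋
     = ⌊5190.727⌋ = 5190.

5190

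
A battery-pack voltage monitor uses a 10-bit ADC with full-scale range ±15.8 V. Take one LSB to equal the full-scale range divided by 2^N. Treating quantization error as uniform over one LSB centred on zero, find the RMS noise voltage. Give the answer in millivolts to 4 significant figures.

8.908 mV

The full-scale span is 15.8 − (-15.8) = 31.6 V.
LSB = 31.6 V / 2^10 = 30.8594 mV.
σ_q = LSB/√12 = 30.8594 mV/3.4641 = 8.908 mV.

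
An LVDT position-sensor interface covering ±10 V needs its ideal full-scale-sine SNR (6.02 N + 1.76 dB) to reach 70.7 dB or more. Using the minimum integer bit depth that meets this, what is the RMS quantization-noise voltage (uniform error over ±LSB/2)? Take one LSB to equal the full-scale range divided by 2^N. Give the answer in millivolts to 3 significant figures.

1.41 mV

Range = 10 − (-10) = 20 V.
Required N = ⌈(70.7 − 1.76)/6.02⌉ = ⌈11.452⌉ = 12.
LSB = 20 V ÷ 2^12 = 20/4096 V = 4.8828 mV.
σ_q = LSB/√12 = 4.8828 mV/3.4641 = 1.41 mV.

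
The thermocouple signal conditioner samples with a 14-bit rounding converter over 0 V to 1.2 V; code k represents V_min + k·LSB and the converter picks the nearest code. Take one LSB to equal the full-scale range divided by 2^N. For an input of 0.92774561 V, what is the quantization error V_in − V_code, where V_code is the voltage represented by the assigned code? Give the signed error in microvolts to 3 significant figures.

−13.2 µV

Full-scale range = 1.2 V. LSB = 1.2 V / 2^14 ≈ 73.24 µV.
Position in LSBs: (0.92774561 − (0)) × 16384/1.2 = 12666.8201; rounding gives k = 12667.
Reconstructed level: 0 + 12667 × 1.2/16384 V = 0.92775878906 V.
Error = V_in − V_code = 0.92774561 − (0.92775878906) = −13.2 µV.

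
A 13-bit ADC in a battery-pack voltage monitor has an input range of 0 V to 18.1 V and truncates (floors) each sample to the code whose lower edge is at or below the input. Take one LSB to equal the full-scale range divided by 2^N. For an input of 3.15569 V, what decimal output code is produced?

1428

Full-scale range = 18.1 V. LSB = 18.1 V / 2^13 ≈ 2.209 mV.
(V_in − V_min) × 2^13/range = (3.15569 − (0)) × 8192/18.1 = 1428.255.
Floor → code = 1428.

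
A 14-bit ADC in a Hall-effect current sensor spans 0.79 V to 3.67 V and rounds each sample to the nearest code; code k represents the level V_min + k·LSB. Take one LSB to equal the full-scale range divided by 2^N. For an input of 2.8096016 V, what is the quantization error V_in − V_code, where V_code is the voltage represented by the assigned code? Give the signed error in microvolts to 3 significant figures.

Span: 3.67 V − (0.79 V) = 2.88 V. LSB = 2.88 V / 2^14 ≈ 175.8 µV.
Position in LSBs: (2.8096016 − (0.79)) × 16384/2.88 = 11489.2891; rounding gives k = 11489.
V_code = 0.79 + (11489/16384) × 2.88 = 2.8095507813 V.
e = 2.8096016 − (2.8095507813) = +50.8 µV.

+50.8 µV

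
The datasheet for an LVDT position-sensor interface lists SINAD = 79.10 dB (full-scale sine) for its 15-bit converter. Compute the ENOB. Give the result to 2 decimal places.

(79.10 − 1.76) / 6.02 = 77.34/6.02 = 12.8472 effective bits.

12.85 bits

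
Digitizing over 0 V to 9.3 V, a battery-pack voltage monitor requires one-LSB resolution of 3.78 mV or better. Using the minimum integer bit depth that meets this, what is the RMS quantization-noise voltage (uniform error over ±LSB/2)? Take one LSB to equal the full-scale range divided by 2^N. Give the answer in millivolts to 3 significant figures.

Full-scale range = 9.3 V.
Levels needed ≥ 9.3/3.78 mV = 2460. 2^12 = 4096 suffices, so N_min = 12.
One LSB is 9.3 V / 4096 = 2.2705 mV.
RMS noise = LSB/√12 = 0.655 mV.

0.655 mV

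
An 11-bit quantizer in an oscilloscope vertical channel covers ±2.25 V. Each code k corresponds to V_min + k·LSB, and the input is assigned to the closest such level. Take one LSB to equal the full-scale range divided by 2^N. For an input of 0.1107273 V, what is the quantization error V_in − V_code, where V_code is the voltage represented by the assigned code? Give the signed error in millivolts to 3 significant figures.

Range = 2.25 − (-2.25) = 4.5 V. LSB = 4.5 V / 2^11 ≈ 2.197 mV.
Position in LSBs: (0.1107273 − (-2.25)) × 2048/4.5 = 1074.3932; rounding gives k = 1074.
Reconstructed level: -2.25 + 1074 × 4.5/2048 V = 0.1098632813 V.
e = 0.1107273 − (0.1098632813) = +0.864 mV.

+0.864 mV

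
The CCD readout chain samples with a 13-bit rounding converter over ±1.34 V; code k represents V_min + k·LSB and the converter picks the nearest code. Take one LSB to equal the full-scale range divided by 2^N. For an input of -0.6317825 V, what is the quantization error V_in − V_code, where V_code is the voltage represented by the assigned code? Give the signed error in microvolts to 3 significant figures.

−58.9 µV

Span: 1.34 V − (-1.34 V) = 2.68 V. LSB = 2.68 V / 2^13 ≈ 327.1 µV.
(-0.6317825 − (-1.34)) / LSB = 0.7082175 × 8192/2.68 = 2164.8201. Nearest integer: k = 2165.
V_code = -1.34 + (2165/8192) × 2.68 = -0.6317236328 V.
e = -0.6317825 − (-0.6317236328) = −58.9 µV.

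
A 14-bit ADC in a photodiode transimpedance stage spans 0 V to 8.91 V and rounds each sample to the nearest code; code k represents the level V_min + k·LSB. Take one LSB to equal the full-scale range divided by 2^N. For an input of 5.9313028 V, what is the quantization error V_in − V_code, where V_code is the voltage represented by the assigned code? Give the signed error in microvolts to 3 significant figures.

Range is 8.91 V. LSB = 8.91 V / 2^14 ≈ 0.5438 mV.
(5.9313028 − (0)) / LSB = 5.9313028 × 16384/8.91 = 10906.6740. Nearest integer: k = 10907.
V_code = 0 + (10907/16384) × 8.91 = 5.9314801025 V.
Error = V_in − V_code = 5.9313028 − (5.9314801025) = −177 µV.

−177 µV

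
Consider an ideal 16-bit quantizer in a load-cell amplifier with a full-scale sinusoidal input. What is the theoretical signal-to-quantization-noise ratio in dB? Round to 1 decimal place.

98.1 dB

Ideal quantization SNR: 6.02 × 16 + 1.76 dB = 98.1 dB.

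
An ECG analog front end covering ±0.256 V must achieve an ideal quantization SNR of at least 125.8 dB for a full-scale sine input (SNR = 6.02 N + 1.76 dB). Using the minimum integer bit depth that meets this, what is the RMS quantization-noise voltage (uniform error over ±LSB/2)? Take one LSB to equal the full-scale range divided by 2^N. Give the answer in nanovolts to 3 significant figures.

The full-scale span is 0.256 − (-0.256) = 0.512 V.
Required N = ⌈(125.8 − 1.76)/6.02⌉ = ⌈20.605⌉ = 21.
Step size = 0.512/2097152 V = 244.14 nV.
RMS noise = LSB/√12 = 70.5 nV.

70.5 nV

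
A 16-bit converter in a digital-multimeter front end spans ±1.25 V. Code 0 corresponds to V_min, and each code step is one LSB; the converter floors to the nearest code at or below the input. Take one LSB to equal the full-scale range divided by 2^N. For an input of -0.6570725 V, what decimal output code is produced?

15543

Full-scale range = 1.25 V − (-1.25 V) = 2.5 V. LSB = 2.5 V / 2^16 ≈ 38.15 µV.
(V_in − V_min) × 2^16/range = (-0.6570725 − (-1.25)) × 65536/2.5 = 15543.239.
Floor → code = 15543.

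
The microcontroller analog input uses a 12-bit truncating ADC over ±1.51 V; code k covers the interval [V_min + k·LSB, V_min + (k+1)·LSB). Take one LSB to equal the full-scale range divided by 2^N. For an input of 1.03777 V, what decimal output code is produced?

3455

Range = 1.51 − (-1.51) = 3.02 V. LSB = 3.02 V / 2^12 ≈ 0.7373 mV.
(V_in − V_min) × 2^12/range = (1.03777 − (-1.51)) × 4096/3.02 = 3455.519.
Floor → code = 3455.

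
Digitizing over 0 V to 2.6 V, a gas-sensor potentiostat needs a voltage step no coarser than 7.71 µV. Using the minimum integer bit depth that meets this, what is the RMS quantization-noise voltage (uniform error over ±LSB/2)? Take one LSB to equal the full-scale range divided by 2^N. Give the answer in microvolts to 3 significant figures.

1.43 µV

Span = 2.6 V.
Levels needed ≥ 2.6/7.71 µV = 337200. 2^19 = 524288 suffices, so N_min = 19.
LSB = 2.6 V / 2^19 = 4.9591 µV.
σ_q = LSB/√12 = 4.9591 µV/3.4641 = 1.43 µV.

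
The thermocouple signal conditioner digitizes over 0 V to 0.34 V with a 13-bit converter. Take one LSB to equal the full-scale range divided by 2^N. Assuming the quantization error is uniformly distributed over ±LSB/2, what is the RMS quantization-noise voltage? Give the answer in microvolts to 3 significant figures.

Range is 0.34 V.
One LSB is 0.34 V / 8192 = 41.504 µV.
V_rms = LSB/√12 = 41.504 µV / √12 = 12.0 µV.

12.0 µV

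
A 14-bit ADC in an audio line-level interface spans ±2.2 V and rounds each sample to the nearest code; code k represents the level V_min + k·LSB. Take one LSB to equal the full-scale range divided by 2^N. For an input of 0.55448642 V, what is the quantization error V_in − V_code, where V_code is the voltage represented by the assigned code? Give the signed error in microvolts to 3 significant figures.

−79.0 µV

The full-scale span is 2.2 − (-2.2) = 4.4 V. LSB = 4.4 V / 2^14 ≈ 268.6 µV.
(0.55448642 − (-2.2)) / LSB = 2.75448642 × 16384/4.4 = 10256.7058. Nearest integer: k = 10257.
V_code = V_min + k × range/2^14 = -2.2 + 10257 × 4.4/16384 = 0.55456542969 V.
V_in − V_code = 0.55448642 − (0.55456542969) = −79.0 µV.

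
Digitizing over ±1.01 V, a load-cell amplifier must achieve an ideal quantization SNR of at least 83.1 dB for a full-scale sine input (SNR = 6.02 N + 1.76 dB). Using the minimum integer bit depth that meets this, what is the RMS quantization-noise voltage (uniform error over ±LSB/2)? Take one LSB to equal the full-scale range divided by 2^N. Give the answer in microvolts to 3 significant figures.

35.6 µV

Span: 1.01 V − (-1.01 V) = 2.02 V.
N ≥ (83.1 − 1.76)/6.02 = 13.512 → N_min = 14.
LSB = 2.02 V / 2^14 = 123.29 µV.
RMS noise = LSB/√12 = 35.6 µV.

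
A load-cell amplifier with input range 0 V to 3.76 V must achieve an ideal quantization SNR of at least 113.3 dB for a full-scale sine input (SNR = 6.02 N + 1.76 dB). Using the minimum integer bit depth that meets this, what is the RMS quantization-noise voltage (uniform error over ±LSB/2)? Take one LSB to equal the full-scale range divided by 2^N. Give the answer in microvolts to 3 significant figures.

2.07 µV

V_FS = 3.76 V.
Required N = ⌈(113.3 − 1.76)/6.02⌉ = ⌈18.528⌉ = 19.
Step size = 3.76/524288 V = 7.1716 µV.
σ_q = LSB/√12 = 7.1716 µV/3.4641 = 2.07 µV.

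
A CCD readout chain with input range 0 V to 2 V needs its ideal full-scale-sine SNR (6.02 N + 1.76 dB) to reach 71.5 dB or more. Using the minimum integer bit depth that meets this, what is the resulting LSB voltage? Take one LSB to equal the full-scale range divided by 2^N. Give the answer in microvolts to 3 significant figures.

488 µV

V_FS = 2 V.
N ≥ (71.5 − 1.76)/6.02 = 11.585 → N_min = 12.
LSB = 2 V / 2^12 = 488 µV.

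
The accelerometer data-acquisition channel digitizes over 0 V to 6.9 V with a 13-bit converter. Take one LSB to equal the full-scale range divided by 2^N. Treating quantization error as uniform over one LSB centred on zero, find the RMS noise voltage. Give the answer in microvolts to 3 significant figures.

243 µV

Range is 6.9 V.
LSB = 6.9 V / 2^13 = 0.84229 mV.
RMS of a uniform error over width LSB is LSB/√12 = 243 µV.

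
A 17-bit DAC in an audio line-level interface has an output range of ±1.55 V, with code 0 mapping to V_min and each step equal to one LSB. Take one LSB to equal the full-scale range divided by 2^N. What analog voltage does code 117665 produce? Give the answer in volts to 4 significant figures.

The full-scale span is 1.55 − (-1.55) = 3.1 V. LSB = 3.1 V / 2^17.
V_out = V_min + code × LSB = -1.55 V + 117665 × 3.1 V / 131072
      = -1.55 V + 2.78291 V = 1.23291 V.

1.233 V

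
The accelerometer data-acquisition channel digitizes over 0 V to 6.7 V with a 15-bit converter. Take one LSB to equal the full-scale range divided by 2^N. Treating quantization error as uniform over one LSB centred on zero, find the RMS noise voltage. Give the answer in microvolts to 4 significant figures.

Span = 6.7 V.
Step size = 6.7/32768 V = 204.468 µV.
RMS of a uniform error over width LSB is LSB/√12 = 59.02 µV.

59.02 µV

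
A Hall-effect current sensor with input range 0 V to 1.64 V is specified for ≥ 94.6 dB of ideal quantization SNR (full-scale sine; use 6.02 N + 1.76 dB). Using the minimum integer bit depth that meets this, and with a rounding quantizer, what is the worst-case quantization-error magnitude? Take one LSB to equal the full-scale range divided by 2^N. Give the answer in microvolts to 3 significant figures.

Range is 1.64 V.
6.02 N + 1.76 ≥ 94.6 gives N ≥ 15.422, so the minimum integer is 16.
Step size = 1.64/65536 V = 25.024 µV.
|e|_max = LSB/2 = 12.5 µV.

12.5 µV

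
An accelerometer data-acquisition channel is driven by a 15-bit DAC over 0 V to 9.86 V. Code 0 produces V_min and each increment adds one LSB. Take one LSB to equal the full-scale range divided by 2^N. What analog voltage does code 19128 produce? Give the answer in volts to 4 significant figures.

5.756 V

V_FS = 9.86 V. LSB = 9.86 V / 2^15.
Output = V_min + (19128/32768) × range = 0 + 0.583740 × 9.86 V
      = 0 V + 5.75568 V = 5.75568 V.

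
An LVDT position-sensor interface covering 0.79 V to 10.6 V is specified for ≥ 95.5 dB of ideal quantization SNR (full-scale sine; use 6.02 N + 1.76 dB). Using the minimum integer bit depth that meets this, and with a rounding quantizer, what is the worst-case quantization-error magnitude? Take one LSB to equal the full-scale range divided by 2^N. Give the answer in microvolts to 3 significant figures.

Span: 10.6 V − (0.79 V) = 9.81 V.
6.02 N + 1.76 ≥ 95.5 gives N ≥ 15.571, so the minimum integer is 16.
LSB = 9.81 V ÷ 2^16 = 9.81/65536 V = 149.69 µV.
|e|_max = LSB/2 = 74.8 µV.

74.8 µV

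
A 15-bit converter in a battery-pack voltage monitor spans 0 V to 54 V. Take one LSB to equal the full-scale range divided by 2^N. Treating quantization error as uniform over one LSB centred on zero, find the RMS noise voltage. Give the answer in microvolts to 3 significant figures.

476 µV

Full-scale range = 54 V.
LSB = 54 V / 2^15 = 1.6479 mV.
RMS of a uniform error over width LSB is LSB/√12 = 476 µV.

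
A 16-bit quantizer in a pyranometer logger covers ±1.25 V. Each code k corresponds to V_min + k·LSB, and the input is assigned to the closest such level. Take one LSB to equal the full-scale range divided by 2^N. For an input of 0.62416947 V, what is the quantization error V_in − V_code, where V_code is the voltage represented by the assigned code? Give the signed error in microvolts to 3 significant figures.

The full-scale span is 1.25 − (-1.25) = 2.5 V. LSB = 2.5 V / 2^16 ≈ 38.15 µV.
(V_in − V_min)/LSB = (0.62416947 − (-1.25)) × 65536/2.5 = 49130.2282 → nearest code k = 49130.
Reconstructed level: -1.25 + 49130 × 2.5/65536 V = 0.62416076660 V.
e = 0.62416947 − (0.62416076660) = +8.70 µV.

+8.70 µV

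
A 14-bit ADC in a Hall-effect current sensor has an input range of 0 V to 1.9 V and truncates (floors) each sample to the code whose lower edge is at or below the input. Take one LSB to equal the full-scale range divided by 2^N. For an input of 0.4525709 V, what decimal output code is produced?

Range is 1.9 V. LSB = 1.9 V / 2^14 ≈ 116.0 µV.
V_in − V_min = 0.4525709 − (0) = 0.4525709 V.
Divide by LSB: 0.4525709 × 16384/1.9 = 3902.5903.
Truncating gives code 3902.

3902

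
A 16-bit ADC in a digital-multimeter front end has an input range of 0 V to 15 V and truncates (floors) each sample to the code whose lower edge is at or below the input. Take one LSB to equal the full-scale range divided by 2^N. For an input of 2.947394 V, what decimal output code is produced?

Full-scale range = 15 V. LSB = 15 V / 2^16 ≈ 228.9 µV.
V_in − V_min = 2.947394 − (0) = 2.947394 V.
Divide by LSB: 2.947394 × 65536/15 = 12877.3609.
Truncating gives code 12877.

12877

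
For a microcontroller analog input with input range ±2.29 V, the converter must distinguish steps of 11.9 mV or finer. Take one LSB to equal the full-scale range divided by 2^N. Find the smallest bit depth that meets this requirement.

Span: 2.29 V − (-2.29 V) = 4.58 V.
Need 2^N ≥ 4.58 V / 11.9 mV = 384.9 → N_min = 9.

9 bits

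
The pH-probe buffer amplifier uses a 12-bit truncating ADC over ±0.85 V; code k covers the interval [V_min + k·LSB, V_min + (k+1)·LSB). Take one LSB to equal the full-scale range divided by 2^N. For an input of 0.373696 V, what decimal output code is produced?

Range = 0.85 − (-0.85) = 1.7 V. LSB = 1.7 V / 2^12 ≈ 415.0 µV.
V_in − V_min = 0.373696 − (-0.85) = 1.223696 V.
Divide by LSB: 1.223696 × 4096/1.7 = 2948.3875.
Truncating gives code 2948.

2948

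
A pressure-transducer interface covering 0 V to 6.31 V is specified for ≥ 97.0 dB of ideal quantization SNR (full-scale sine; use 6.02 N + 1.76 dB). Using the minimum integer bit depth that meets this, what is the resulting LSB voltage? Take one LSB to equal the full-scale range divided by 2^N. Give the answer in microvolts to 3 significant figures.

Full-scale range = 6.31 V.
N ≥ (97.0 − 1.76)/6.02 = 15.821 → N_min = 16.
Step size = 6.31/65536 V = 96.3 µV.

96.3 µV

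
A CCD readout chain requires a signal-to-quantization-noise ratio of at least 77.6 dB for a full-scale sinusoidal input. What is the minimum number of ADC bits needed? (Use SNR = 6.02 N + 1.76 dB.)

13 bits

6.02 N + 1.76 ≥ 77.6 gives N ≥ 12.598, so the minimum integer is 13.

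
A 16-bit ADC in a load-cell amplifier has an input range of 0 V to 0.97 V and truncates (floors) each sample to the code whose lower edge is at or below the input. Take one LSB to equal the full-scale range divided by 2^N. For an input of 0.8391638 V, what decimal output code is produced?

Range is 0.97 V. LSB = 0.97 V / 2^16 ≈ 14.80 µV.
code = ⌊(V_in − V_min)/LSB⌋ = ⌊(V_in − V_min) × 2^16 / range⌋
     = ⌊(0.8391638 − (0)) × 65536 / 0.97⌋ = ⌊0.8391638 × 65536/0.97⌋
     = ⌊56696.329⌋ = 56696.

56696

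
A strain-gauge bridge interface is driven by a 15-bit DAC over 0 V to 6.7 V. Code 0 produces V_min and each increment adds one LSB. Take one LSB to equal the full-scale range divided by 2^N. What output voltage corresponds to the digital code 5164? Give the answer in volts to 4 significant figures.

Span = 6.7 V. LSB = 6.7 V / 2^15.
V_out = V_min + code × LSB = 0 V + 5164 × 6.7 V / 32768
      = 0 + 1.05587 = 1.05587 V.

1.056 V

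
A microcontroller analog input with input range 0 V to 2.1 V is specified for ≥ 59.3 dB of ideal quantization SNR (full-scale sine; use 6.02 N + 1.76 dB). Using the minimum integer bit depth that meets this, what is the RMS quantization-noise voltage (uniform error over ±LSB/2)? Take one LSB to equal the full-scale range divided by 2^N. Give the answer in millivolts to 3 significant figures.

0.592 mV

Full-scale range = 2.1 V.
N ≥ (59.3 − 1.76)/6.02 = 9.558 → N_min = 10.
One LSB is 2.1 V / 1024 = 2.0508 mV.
σ_q = LSB/√12 = 2.0508 mV/3.4641 = 0.592 mV.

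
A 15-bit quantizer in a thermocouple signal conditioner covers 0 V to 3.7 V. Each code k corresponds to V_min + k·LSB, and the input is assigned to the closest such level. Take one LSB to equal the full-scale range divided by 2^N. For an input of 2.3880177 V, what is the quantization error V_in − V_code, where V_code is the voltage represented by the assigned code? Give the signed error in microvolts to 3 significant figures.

Range is 3.7 V. LSB = 3.7 V / 2^15 ≈ 112.9 µV.
Position in LSBs: (2.3880177 − (0)) × 32768/3.7 = 21148.8011; rounding gives k = 21149.
V_code = V_min + k × range/2^15 = 0 + 21149 × 3.7/32768 = 2.3880401611 V.
e = 2.3880177 − (2.3880401611) = −22.5 µV.

−22.5 µV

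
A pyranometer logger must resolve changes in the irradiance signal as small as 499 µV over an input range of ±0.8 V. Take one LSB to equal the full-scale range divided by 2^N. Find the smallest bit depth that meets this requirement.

Range = 0.8 − (-0.8) = 1.6 V.
Need 2^N ≥ 1.6 V / 499 µV = 3206 → N_min = 12.

12 bits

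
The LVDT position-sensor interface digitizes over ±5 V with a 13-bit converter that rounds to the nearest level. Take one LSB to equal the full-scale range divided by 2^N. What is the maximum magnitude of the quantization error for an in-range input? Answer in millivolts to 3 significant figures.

Span: 5 V − (-5 V) = 10 V.
LSB = 10 V / 2^13 = 1.2207 mV.
|e|_max = LSB/2 = 0.610 mV.

0.610 mV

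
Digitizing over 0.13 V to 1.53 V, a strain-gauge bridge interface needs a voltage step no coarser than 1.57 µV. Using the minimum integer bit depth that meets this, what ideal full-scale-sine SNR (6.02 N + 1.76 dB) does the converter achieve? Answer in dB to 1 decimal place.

The full-scale span is 1.53 − (0.13) = 1.4 V.
Levels needed ≥ 1.4/1.57 µV = 891700. 2^20 = 1048576 suffices, so N_min = 20.
6.02(20) + 1.76 = 122.16 dB.

122.2 dB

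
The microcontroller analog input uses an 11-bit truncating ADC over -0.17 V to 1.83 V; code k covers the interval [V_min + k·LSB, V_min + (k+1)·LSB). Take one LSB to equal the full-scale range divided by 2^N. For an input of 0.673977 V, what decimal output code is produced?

The full-scale span is 1.83 − (-0.17) = 2 V. LSB = 2 V / 2^11 ≈ 0.9766 mV.
(V_in − V_min) × 2^11/range = (0.673977 − (-0.17)) × 2048/2 = 864.232.
Floor → code = 864.

864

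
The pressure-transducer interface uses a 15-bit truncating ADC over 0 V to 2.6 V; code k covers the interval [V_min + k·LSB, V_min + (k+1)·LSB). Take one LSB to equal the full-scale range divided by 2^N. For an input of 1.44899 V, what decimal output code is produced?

18261

V_FS = 2.6 V. LSB = 2.6 V / 2^15 ≈ 79.35 µV.
(V_in − V_min) × 2^15/range = (1.44899 − (0)) × 32768/2.6 = 18261.732.
Floor → code = 18261.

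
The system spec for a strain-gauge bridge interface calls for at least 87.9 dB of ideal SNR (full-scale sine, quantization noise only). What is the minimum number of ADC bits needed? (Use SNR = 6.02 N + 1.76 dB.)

N ≥ (87.9 − 1.76)/6.02 = 14.309 → N_min = 15.

15 bits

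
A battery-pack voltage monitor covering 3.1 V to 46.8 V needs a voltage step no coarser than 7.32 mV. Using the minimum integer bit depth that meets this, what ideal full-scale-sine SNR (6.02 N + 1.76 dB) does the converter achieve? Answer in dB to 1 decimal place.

80.0 dB

Full-scale range = 46.8 V − (3.1 V) = 43.7 V.
Need 2^N ≥ 43.7 V / 7.32 mV = 5970 → N_min = 13.
SNR = 6.02 × 13 + 1.76 = 80.02 dB.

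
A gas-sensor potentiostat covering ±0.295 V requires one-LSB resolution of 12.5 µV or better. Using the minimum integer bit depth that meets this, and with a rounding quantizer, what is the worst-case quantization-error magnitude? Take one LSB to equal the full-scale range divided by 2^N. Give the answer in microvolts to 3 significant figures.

The full-scale span is 0.295 − (-0.295) = 0.59 V.
Required number of levels: 0.59/12.5 µV = 47200; smallest N with 2^N ≥ that is 16.
LSB = 0.59 V ÷ 2^16 = 0.59/65536 V = 9.0027 µV.
|e|_max = LSB/2 = 4.50 µV.

4.50 µV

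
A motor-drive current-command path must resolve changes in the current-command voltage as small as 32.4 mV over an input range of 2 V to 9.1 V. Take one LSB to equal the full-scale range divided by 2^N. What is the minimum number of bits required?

Full-scale range = 9.1 V − (2 V) = 7.1 V.
Need 2^N ≥ 7.1 V / 32.4 mV = 219.1 → N_min = 8.

8 bits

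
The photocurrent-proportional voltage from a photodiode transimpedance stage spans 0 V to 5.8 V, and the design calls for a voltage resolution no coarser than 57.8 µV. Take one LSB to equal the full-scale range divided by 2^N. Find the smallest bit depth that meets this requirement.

Span = 5.8 V.
Levels needed ≥ 5.8/57.8 µV = 100300. 2^17 = 131072 suffices, so N_min = 17.

17 bits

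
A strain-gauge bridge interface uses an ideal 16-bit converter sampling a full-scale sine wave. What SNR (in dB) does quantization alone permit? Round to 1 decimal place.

98.1 dB

Ideal quantization SNR: 6.02 × 16 + 1.76 dB = 98.1 dB.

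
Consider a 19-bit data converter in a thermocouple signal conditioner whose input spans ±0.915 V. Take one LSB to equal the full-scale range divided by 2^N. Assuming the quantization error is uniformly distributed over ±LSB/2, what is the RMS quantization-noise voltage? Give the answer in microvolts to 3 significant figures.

The full-scale span is 0.915 − (-0.915) = 1.83 V.
Step size = 1.83/524288 V = 3.4904 µV.
For a uniform distribution on [−LSB/2, +LSB/2], V_rms = LSB/√12 = 3.4904 µV/3.4641 = 1.01 µV.

1.01 µV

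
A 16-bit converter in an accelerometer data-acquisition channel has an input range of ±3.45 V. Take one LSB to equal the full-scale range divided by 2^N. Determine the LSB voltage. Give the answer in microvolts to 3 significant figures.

Full-scale range = 3.45 V − (-3.45 V) = 6.9 V.
There are 2^16 = 65536 steps.
One LSB is 6.9 V / 65536 = 105 µV.

105 µV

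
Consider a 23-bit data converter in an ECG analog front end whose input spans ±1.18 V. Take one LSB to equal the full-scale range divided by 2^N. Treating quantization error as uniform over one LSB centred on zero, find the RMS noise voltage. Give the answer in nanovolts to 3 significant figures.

Span: 1.18 V − (-1.18 V) = 2.36 V.
One LSB is 2.36 V / 8388608 = 281.33 nV.
For a uniform distribution on [−LSB/2, +LSB/2], V_rms = LSB/√12 = 281.33 nV/3.4641 = 81.2 nV.

81.2 nV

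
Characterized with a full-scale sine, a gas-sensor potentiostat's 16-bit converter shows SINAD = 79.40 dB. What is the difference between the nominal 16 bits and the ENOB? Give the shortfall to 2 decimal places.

3.10 bits

N_eff = (79.40 − 1.76)/6.02 = 12.8970 bits.
16 − 12.8970 = 3.10 bits below nominal.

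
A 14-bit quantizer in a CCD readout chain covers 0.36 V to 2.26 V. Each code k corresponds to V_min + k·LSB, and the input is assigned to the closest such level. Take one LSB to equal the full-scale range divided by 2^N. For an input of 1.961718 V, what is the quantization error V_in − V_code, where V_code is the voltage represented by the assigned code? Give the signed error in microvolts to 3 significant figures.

The full-scale span is 2.26 − (0.36) = 1.9 V. LSB = 1.9 V / 2^14 ≈ 116.0 µV.
(V_in − V_min)/LSB = (1.961718 − (0.36)) × 16384/1.9 = 13811.8672 → nearest code k = 13812.
Reconstructed level: 0.36 + 13812 × 1.9/16384 V = 1.9617333984 V.
V_in − V_code = 1.961718 − (1.9617333984) = −15.4 µV.

−15.4 µV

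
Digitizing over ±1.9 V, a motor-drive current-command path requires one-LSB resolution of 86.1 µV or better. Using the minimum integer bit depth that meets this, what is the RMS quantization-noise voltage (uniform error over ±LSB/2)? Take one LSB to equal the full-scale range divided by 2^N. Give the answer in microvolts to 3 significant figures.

Full-scale range = 1.9 V − (-1.9 V) = 3.8 V.
3.8 V / 86.1 µV = 44130. Since 2^15 = 32768 and 2^16 = 65536, N = 16.
Step size = 3.8/65536 V = 57.983 µV.
σ_q = LSB/√12 = 57.983 µV/3.4641 = 16.7 µV.

16.7 µV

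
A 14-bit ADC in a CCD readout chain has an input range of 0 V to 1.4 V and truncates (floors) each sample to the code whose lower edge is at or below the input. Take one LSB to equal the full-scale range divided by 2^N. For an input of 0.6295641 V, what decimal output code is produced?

Span = 1.4 V. LSB = 1.4 V / 2^14 ≈ 85.45 µV.
(V_in − V_min) × 2^14/range = (0.6295641 − (0)) × 16384/1.4 = 7367.699.
Floor → code = 7367.

7367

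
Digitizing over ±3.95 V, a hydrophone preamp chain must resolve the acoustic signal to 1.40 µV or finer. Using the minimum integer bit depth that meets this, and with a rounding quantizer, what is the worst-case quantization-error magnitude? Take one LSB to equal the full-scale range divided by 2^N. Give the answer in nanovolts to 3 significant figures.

Span: 3.95 V − (-3.95 V) = 7.9 V.
Need 2^N ≥ 7.9 V / 1.40 µV = 5.643e6 → N_min = 23.
LSB = 7.9 V ÷ 2^23 = 7.9/8388608 V = 0.94175 µV.
Half an LSB is 471 nV.

471 nV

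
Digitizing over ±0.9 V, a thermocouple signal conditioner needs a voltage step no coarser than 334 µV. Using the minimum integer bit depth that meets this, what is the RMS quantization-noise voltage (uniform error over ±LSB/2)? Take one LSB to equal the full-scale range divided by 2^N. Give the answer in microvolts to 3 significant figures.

Range = 0.9 − (-0.9) = 1.8 V.
1.8 V / 334 µV = 5389. Since 2^12 = 4096 and 2^13 = 8192, N = 13.
Step size = 1.8/8192 V = 219.73 µV.
RMS noise = LSB/√12 = 63.4 µV.

63.4 µV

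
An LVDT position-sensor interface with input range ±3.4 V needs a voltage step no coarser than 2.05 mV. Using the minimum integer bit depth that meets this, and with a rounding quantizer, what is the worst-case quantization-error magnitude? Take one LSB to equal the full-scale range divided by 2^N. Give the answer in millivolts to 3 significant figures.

Span: 3.4 V − (-3.4 V) = 6.8 V.
Required number of levels: 6.8/2.05 mV = 3317.1; smallest N with 2^N ≥ that is 12.
One LSB is 6.8 V / 4096 = 1.6602 mV.
Half an LSB is 0.830 mV.

0.830 mV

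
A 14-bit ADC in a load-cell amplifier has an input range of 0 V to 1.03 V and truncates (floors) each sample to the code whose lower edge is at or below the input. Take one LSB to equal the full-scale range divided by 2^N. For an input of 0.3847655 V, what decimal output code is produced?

6120

V_FS = 1.03 V. LSB = 1.03 V / 2^14 ≈ 62.87 µV.
code = ⌊(V_in − V_min)/LSB⌋ = ⌊(V_in − V_min) × 2^14 / range⌋
     = ⌊(0.3847655 − (0)) × 16384 / 1.03⌋ = ⌊0.3847655 × 16384/1.03⌋
     = ⌊6120.386⌋ = 6120.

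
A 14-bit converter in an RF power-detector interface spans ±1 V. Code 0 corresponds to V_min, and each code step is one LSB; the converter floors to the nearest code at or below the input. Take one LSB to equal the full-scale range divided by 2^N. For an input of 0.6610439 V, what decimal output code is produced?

13607

Span: 1 V − (-1 V) = 2 V. LSB = 2 V / 2^14 ≈ 122.1 µV.
code = ⌊(V_in − V_min)/LSB⌋ = ⌊(V_in − V_min) × 2^14 / range⌋
     = ⌊(0.6610439 − (-1)) × 16384 / 2⌋ = ⌊1.6610439 × 16384/2⌋
     = ⌊13607.272⌋ = 13607.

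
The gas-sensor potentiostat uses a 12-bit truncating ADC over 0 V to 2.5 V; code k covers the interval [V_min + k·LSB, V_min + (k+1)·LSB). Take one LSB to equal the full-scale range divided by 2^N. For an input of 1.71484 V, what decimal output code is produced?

Range is 2.5 V. LSB = 2.5 V / 2^12 ≈ 0.6104 mV.
(V_in − V_min) × 2^12/range = (1.71484 − (0)) × 4096/2.5 = 2809.594.
Floor → code = 2809.

2809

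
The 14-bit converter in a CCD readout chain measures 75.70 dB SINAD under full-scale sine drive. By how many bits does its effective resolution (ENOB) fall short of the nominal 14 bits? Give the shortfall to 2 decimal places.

1.72 bits

Effective bits = (75.70 − 1.76)/6.02 = 12.2824.
Lost resolution: 14 − 12.2824 = 1.7176 bits.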